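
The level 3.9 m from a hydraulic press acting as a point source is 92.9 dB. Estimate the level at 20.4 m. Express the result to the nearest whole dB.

Point-source attenuation: ΔL = 20·log₁₀(r₂/r₁) = 20·log₁₀(20.4/3.9) = 14.371 dB.
L₂ = 92.9 − 20·log₁₀(20.4/3.9) = 92.9 − 14.371 = 78.53 dB.

79 dB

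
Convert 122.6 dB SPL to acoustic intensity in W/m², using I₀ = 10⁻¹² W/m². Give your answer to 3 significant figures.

I = I₀·10^(L/10) = 10⁻¹² × 10^(122.6/10) = 10^(0.260).

1.82 W/m²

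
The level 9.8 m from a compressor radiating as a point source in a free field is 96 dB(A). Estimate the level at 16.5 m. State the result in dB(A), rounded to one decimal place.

Point-source attenuation: ΔL = 20·log₁₀(r₂/r₁) = 20·log₁₀(16.5/9.8) = 4.525 dB.
L₂ = 96 − 20·log₁₀(16.5/9.8) = 96 − 4.525 = 91.47 dB(A).

91.5 dB(A)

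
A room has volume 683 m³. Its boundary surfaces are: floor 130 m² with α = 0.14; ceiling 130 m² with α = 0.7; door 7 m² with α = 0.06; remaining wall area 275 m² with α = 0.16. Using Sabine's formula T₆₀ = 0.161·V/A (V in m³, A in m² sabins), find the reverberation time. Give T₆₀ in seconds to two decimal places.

0.72 s

Total absorption A = 130·0.14 + 130·0.7 + 7·0.06 + 275·0.16 = 153.62 m² sabins.
T₆₀ = 0.161·V/A = 0.161·683/153.62 = 0.716 s.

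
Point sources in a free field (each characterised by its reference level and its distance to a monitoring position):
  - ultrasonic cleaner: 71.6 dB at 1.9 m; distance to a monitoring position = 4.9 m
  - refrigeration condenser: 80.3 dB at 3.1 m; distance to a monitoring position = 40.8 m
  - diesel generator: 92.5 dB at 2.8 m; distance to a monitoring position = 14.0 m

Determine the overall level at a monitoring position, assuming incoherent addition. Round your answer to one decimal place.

First find each source's level at the receiver (point-source: −20·log₁₀(r/r_ref)), then combine on an intensity basis.
ultrasonic cleaner: 71.6 − 20·log₁₀(4.9/1.9) = 71.6 − 8.23 = 63.37 dB.
refrigeration condenser: 80.3 − 20·log₁₀(40.8/3.1) = 80.3 − 22.39 = 57.91 dB.
diesel generator: 92.5 − 20·log₁₀(14.0/2.8) = 92.5 − 13.98 = 78.52 dB.
Σ 10^(L/10) = 7.392e+07 → L_total = 10·log₁₀(7.392e+07) = 78.69 dB.

78.7 dB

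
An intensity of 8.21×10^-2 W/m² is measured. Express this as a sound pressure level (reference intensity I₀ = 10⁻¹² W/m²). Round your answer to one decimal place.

I/I₀ = 8.21×10^-2/10⁻¹² = 8.21×10^10, and L = 10·log₁₀(I/I₀).
L = 10·(0.9143 + 10) = 109.14 dB.

109.1 dB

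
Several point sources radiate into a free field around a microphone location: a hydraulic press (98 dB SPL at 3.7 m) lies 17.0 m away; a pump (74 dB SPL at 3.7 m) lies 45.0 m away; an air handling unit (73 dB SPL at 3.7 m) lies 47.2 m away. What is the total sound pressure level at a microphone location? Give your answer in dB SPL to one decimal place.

84.8 dB SPL

Propagate each source to the receiver with L = L_ref − 20·log₁₀(r/r_ref), then add intensities.
hydraulic press: 98 − 20·log₁₀(17.0/3.7) = 98 − 13.24 = 84.76 dB SPL.
pump: 74 − 20·log₁₀(45.0/3.7) = 74 − 21.70 = 52.30 dB SPL.
air handling unit: 73 − 20·log₁₀(47.2/3.7) = 73 − 22.11 = 50.89 dB SPL.
Σ 10^(L/10) = 2.992e+08 → L_total = 10·log₁₀(2.992e+08) = 84.76 dB SPL.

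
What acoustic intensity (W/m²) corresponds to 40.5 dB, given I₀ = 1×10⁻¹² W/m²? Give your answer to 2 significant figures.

I/I₀ = 10^(40.5/10) = 1.122e+04, so I = 1.122e+04 × 10⁻¹² W/m².

1.1e-08 W/m²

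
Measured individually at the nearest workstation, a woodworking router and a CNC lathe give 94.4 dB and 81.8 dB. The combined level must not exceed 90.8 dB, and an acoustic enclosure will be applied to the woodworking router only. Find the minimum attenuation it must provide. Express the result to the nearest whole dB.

4 dB

Everything except the woodworking router sums to 10^(81.8/10) = 1.514e+08 in linear terms, 81.80 dB.
The limit corresponds to 10^(90.8/10) = 1.202e+09; subtracting the fixed part leaves 1.051e+09 for the woodworking router, i.e. 90.22 dB.
So the woodworking router must be reduced from 94.4 to 90.22 dB: IL = 4.18 dB.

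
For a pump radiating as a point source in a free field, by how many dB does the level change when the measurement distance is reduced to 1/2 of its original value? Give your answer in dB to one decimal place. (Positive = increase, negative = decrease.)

With spherical spreading the level changes by −20·log₁₀(r₂/r₁).
ΔL = −20·log₁₀(0.5) = +6.02 dB.

+6.0 dB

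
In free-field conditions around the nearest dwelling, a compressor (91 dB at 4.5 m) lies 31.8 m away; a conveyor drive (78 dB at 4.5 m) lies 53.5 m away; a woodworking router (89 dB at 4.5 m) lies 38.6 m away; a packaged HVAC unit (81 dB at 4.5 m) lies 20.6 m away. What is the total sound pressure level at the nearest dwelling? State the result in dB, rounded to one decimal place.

First find each source's level at the receiver (point-source: −20·log₁₀(r/r_ref)), then combine on an intensity basis.
compressor: 91 − 20·log₁₀(31.8/4.5) = 91 − 16.98 = 74.02 dB.
conveyor drive: 78 − 20·log₁₀(53.5/4.5) = 78 − 21.50 = 56.50 dB.
woodworking router: 89 − 20·log₁₀(38.6/4.5) = 89 − 18.67 = 70.33 dB.
packaged HVAC unit: 81 − 20·log₁₀(20.6/4.5) = 81 − 13.21 = 67.79 dB.
Σ 10^(L/10) = 4.246e+07 → L_total = 10·log₁₀(4.246e+07) = 76.28 dB.

76.3 dB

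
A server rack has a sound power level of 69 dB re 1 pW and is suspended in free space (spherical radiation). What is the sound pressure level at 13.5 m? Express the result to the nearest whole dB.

The power spreads over a sphere of area 4π·r², so L_p = L_w − 10·log₁₀(4π·r²).
4π·r² = 2290 m², 10·log₁₀ of that is 33.599 dB.
L_p = 69 − 33.599 = 35.40 dB.

35 dB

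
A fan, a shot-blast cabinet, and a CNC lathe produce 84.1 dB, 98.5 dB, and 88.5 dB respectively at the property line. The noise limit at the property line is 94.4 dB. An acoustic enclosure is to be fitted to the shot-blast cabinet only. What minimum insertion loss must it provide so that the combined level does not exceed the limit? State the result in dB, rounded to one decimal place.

Everything except the shot-blast cabinet sums to 10^(84.1/10) + 10^(88.5/10) = 9.650e+08 in linear terms, 89.85 dB.
The limit corresponds to 10^(94.4/10) = 2.754e+09; subtracting the fixed part leaves 1.789e+09 for the shot-blast cabinet, i.e. 92.53 dB.
Required insertion loss = 98.5 − 92.53 = 5.97 dB.

6.0 dB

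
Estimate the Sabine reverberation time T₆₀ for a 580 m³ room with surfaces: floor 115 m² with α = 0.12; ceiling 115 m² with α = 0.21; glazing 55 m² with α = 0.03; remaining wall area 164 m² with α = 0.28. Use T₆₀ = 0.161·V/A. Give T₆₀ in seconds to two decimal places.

A = Σ Sᵢαᵢ = 115·0.12 + 115·0.21 + 55·0.03 + 164·0.28 = 85.52 m².
T₆₀ = 0.161 × 580 / 85.52 = 1.092 s.

1.09 s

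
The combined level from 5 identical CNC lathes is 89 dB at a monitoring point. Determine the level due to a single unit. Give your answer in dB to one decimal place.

82.0 dB

5 equal contributions raise the level by 10·log₁₀ 5 = 6.990 dB, so each unit alone gives 89 − 6.990.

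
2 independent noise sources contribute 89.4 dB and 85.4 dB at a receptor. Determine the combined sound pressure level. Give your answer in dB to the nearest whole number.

For uncorrelated sources the intensities add, so convert each level to linear form, sum, and take 10·log₁₀ of the total.
Σ 10^(L/10) = 10^(89.4/10) + 10^(85.4/10) = 1.218e+09.
L_total = 10·log₁₀(1.218e+09) = 90.86 dB.

91 dB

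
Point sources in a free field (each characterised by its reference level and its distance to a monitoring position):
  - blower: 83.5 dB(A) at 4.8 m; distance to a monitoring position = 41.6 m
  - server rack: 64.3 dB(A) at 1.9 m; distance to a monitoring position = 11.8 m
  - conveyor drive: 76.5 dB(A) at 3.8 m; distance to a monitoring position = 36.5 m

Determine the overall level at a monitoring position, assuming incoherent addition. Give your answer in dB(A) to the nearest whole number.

65 dB(A)

First find each source's level at the receiver (point-source: −20·log₁₀(r/r_ref)), then combine on an intensity basis.
blower: 83.5 − 20·log₁₀(41.6/4.8) = 83.5 − 18.76 = 64.74 dB(A).
server rack: 64.3 − 20·log₁₀(11.8/1.9) = 64.3 − 15.86 = 48.44 dB(A).
conveyor drive: 76.5 − 20·log₁₀(36.5/3.8) = 76.5 − 19.65 = 56.85 dB(A).
Σ 10^(L/10) = 3.534e+06 → L_total = 10·log₁₀(3.534e+06) = 65.48 dB(A).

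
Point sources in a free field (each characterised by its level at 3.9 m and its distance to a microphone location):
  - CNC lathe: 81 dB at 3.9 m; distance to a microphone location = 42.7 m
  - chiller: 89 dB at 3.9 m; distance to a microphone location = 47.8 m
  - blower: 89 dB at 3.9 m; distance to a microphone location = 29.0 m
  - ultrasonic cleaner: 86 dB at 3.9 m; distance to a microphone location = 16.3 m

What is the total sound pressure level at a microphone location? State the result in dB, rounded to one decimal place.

76.4 dB

Propagate each source to the receiver with L = L_ref − 20·log₁₀(r/r_ref), then add intensities.
CNC lathe: 81 − 20·log₁₀(42.7/3.9) = 81 − 20.79 = 60.21 dB.
chiller: 89 − 20·log₁₀(47.8/3.9) = 89 − 21.77 = 67.23 dB.
blower: 89 − 20·log₁₀(29.0/3.9) = 89 − 17.43 = 71.57 dB.
ultrasonic cleaner: 86 − 20·log₁₀(16.3/3.9) = 86 − 12.42 = 73.58 dB.
Σ 10^(L/10) = 4.349e+07 → L_total = 10·log₁₀(4.349e+07) = 76.38 dB.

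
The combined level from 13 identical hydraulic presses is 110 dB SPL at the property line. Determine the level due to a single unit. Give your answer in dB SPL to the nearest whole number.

99 dB SPL

13 equal contributions raise the level by 10·log₁₀ 13 = 11.139 dB, so each unit alone gives 110 − 11.139.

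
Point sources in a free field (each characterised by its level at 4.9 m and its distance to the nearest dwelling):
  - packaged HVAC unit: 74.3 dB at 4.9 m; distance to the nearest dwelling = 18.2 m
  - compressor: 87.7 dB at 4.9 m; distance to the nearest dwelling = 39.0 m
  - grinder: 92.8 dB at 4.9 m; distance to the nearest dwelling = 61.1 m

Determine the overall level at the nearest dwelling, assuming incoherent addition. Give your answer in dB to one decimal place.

73.7 dB

First find each source's level at the receiver (point-source: −20·log₁₀(r/r_ref)), then combine on an intensity basis.
packaged HVAC unit: 74.3 − 20·log₁₀(18.2/4.9) = 74.3 − 11.40 = 62.90 dB.
compressor: 87.7 − 20·log₁₀(39.0/4.9) = 87.7 − 18.02 = 69.68 dB.
grinder: 92.8 − 20·log₁₀(61.1/4.9) = 92.8 − 21.92 = 70.88 dB.
Σ 10^(L/10) = 2.350e+07 → L_total = 10·log₁₀(2.350e+07) = 73.71 dB.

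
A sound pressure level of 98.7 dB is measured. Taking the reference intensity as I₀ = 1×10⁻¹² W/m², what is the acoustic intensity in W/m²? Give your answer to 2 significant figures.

0.0074 W/m²

I/I₀ = 10^(98.7/10) = 7.413e+09, so I = 7.413e+09 × 10⁻¹² W/m².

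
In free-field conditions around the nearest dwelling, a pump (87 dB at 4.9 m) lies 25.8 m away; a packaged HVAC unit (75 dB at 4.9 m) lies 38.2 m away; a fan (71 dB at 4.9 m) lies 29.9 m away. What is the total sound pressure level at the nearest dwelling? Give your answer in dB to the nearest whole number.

73 dB

Propagate each source to the receiver with L = L_ref − 20·log₁₀(r/r_ref), then add intensities.
pump: 87 − 20·log₁₀(25.8/4.9) = 87 − 14.43 = 72.57 dB.
packaged HVAC unit: 75 − 20·log₁₀(38.2/4.9) = 75 − 17.84 = 57.16 dB.
fan: 71 − 20·log₁₀(29.9/4.9) = 71 − 15.71 = 55.29 dB.
Σ 10^(L/10) = 1.894e+07 → L_total = 10·log₁₀(1.894e+07) = 72.77 dB.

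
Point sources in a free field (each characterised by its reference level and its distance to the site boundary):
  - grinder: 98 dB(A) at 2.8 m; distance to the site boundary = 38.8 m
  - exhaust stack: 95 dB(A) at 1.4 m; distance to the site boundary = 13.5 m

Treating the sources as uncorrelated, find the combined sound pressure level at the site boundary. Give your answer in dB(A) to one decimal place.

Propagate each source to the receiver with L = L_ref − 20·log₁₀(r/r_ref), then add intensities.
grinder: 98 − 20·log₁₀(38.8/2.8) = 98 − 22.83 = 75.17 dB(A).
exhaust stack: 95 − 20·log₁₀(13.5/1.4) = 95 − 19.68 = 75.32 dB(A).
Σ 10^(L/10) = 6.687e+07 → L_total = 10·log₁₀(6.687e+07) = 78.25 dB(A).

78.3 dB(A)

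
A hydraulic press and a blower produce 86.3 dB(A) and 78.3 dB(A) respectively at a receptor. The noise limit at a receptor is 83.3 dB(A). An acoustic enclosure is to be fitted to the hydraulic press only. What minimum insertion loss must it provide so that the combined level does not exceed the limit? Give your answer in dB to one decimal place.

4.7 dB

Fixed contribution from the other source: Σ 10^(L/10) = 10^(78.3/10) = 6.761e+07 (78.30 dB(A)).
To meet 83.3 dB(A) overall, the treated hydraulic press may contribute at most 10^(83.3/10) − 6.761e+07 = 1.462e+08, i.e. 81.65 dB(A).
So the hydraulic press must be reduced from 86.3 to 81.65 dB(A): IL = 4.65 dB.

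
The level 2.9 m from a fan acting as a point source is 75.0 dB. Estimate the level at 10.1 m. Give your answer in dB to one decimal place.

64.2 dB

Spherical spreading from a point source gives a 20·log₁₀(r₂/r₁) drop.
L₂ = 75.0 − 20·log₁₀(10.1/2.9) = 75.0 − 10.838 = 64.16 dB.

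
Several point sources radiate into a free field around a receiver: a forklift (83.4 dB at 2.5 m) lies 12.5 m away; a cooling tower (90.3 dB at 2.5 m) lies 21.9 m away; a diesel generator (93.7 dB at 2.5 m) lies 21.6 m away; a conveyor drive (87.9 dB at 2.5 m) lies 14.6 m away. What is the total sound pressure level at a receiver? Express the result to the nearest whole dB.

79 dB

Propagate each source to the receiver with L = L_ref − 20·log₁₀(r/r_ref), then add intensities.
forklift: 83.4 − 20·log₁₀(12.5/2.5) = 83.4 − 13.98 = 69.42 dB.
cooling tower: 90.3 − 20·log₁₀(21.9/2.5) = 90.3 − 18.85 = 71.45 dB.
diesel generator: 93.7 − 20·log₁₀(21.6/2.5) = 93.7 − 18.73 = 74.97 dB.
conveyor drive: 87.9 − 20·log₁₀(14.6/2.5) = 87.9 − 15.33 = 72.57 dB.
Σ 10^(L/10) = 7.220e+07 → L_total = 10·log₁₀(7.220e+07) = 78.59 dB.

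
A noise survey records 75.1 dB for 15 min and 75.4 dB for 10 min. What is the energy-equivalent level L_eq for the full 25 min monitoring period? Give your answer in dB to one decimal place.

75.2 dB

Weight each interval's intensity by its duration and average over T = 25 min:
Σ tᵢ·10^(Lᵢ/10) = 15·10^(75.1/10) + 10·10^(75.4/10) = 8.321e+08.
L_eq = 10·log₁₀(8.321e+08/25) = 75.22 dB.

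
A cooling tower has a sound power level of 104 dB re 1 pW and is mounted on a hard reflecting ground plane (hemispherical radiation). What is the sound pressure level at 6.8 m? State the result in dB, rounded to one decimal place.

L_p = L_w − 10·log₁₀(2π·r²) with r = 6.8 m.
2π·r² = 290.5 m², 10·log₁₀ of that is 24.632 dB.
L_p = 104 − 24.632 = 79.37 dB.

79.4 dB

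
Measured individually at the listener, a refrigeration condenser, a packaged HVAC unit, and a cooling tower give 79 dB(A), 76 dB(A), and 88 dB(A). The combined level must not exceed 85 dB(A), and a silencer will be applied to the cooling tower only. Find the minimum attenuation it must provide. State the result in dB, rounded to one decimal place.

5.1 dB

The untreated sources together contribute 10^(79/10) + 10^(76/10) = 1.192e+08, i.e. 80.76 dB(A).
To meet 85 dB(A) overall, the treated cooling tower may contribute at most 10^(85/10) − 1.192e+08 = 1.970e+08, i.e. 82.94 dB(A).
So the cooling tower must be reduced from 88 to 82.94 dB(A): IL = 5.06 dB.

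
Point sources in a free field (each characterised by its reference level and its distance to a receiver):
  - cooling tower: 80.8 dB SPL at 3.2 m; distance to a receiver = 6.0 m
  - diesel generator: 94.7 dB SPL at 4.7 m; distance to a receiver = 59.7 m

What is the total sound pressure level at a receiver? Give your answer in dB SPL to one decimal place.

77.2 dB SPL

Propagate each source to the receiver with L = L_ref − 20·log₁₀(r/r_ref), then add intensities.
cooling tower: 80.8 − 20·log₁₀(6.0/3.2) = 80.8 − 5.46 = 75.34 dB SPL.
diesel generator: 94.7 − 20·log₁₀(59.7/4.7) = 94.7 − 22.08 = 72.62 dB SPL.
Σ 10^(L/10) = 5.249e+07 → L_total = 10·log₁₀(5.249e+07) = 77.20 dB SPL.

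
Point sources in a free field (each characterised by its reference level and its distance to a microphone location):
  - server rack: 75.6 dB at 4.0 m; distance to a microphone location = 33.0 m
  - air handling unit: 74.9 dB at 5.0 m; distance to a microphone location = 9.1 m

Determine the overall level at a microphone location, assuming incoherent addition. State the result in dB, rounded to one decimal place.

69.9 dB

First find each source's level at the receiver (point-source: −20·log₁₀(r/r_ref)), then combine on an intensity basis.
server rack: 75.6 − 20·log₁₀(33.0/4.0) = 75.6 − 18.33 = 57.27 dB.
air handling unit: 74.9 − 20·log₁₀(9.1/5.0) = 74.9 − 5.20 = 69.70 dB.
Σ 10^(L/10) = 9.863e+06 → L_total = 10·log₁₀(9.863e+06) = 69.94 dB.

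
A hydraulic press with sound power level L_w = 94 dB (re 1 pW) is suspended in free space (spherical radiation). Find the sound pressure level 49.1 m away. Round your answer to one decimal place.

L_p = L_w − 10·log₁₀(4π·r²) with r = 49.1 m.
4π·r² = 3.03e+04 m², 10·log₁₀ of that is 44.814 dB.
L_p = 94 − 44.814 = 49.19 dB.

49.2 dB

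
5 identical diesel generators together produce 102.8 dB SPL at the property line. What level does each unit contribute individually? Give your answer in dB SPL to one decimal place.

95.8 dB SPL

5 equal contributions raise the level by 10·log₁₀ 5 = 6.990 dB, so each unit alone gives 102.8 − 6.990.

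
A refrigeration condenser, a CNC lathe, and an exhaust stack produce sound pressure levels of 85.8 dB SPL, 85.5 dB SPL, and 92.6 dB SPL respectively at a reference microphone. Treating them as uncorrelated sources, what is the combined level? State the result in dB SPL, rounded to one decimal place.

Incoherent sources combine by intensity addition: L_total = 10·log₁₀(Σ 10^(L_i/10)).
Σ 10^(L/10) = 10^(85.8/10) + 10^(85.5/10) + 10^(92.6/10) = 2.555e+09.
L_total = 10·log₁₀(2.555e+09) = 94.07 dB SPL.

94.1 dB SPL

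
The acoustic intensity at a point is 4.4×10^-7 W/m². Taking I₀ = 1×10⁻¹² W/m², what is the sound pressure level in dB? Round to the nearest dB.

56 dB

L = 10·log₁₀(I/I₀) = 10·log₁₀(4.4×10^-7/10⁻¹²) = 10·log₁₀(4.4×10^5).
L = 10·(0.6435 + 5) = 56.43 dB.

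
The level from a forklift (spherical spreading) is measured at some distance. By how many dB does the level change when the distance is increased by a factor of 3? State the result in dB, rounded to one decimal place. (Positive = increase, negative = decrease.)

With spherical spreading the level changes by −20·log₁₀(r₂/r₁).
ΔL = −20·log₁₀(3) = -9.54 dB.

-9.5 dB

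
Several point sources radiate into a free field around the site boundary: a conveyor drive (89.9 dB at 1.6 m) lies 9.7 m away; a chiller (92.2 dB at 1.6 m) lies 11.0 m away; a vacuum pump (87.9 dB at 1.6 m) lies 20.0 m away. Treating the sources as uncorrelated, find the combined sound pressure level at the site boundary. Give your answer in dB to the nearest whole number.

78 dB

Apply inverse-square spreading to bring every level to the receiver, then sum 10^(L/10).
conveyor drive: 89.9 − 20·log₁₀(9.7/1.6) = 89.9 − 15.65 = 74.25 dB.
chiller: 92.2 − 20·log₁₀(11.0/1.6) = 92.2 − 16.75 = 75.45 dB.
vacuum pump: 87.9 − 20·log₁₀(20.0/1.6) = 87.9 − 21.94 = 65.96 dB.
Σ 10^(L/10) = 6.565e+07 → L_total = 10·log₁₀(6.565e+07) = 78.17 dB.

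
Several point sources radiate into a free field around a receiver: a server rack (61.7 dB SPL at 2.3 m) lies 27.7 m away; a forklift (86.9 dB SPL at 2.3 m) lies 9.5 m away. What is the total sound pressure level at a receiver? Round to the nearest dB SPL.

Propagate each source to the receiver with L = L_ref − 20·log₁₀(r/r_ref), then add intensities.
server rack: 61.7 − 20·log₁₀(27.7/2.3) = 61.7 − 21.62 = 40.08 dB SPL.
forklift: 86.9 − 20·log₁₀(9.5/2.3) = 86.9 − 12.32 = 74.58 dB SPL.
Σ 10^(L/10) = 2.872e+07 → L_total = 10·log₁₀(2.872e+07) = 74.58 dB SPL.

75 dB SPL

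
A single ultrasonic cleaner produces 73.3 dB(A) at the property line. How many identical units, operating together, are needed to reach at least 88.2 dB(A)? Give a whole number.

31

Need L₁ + 10·log₁₀ N ≥ 88.2, i.e. log₁₀ N ≥ 1.49.
N ≥ 10^(14.9/10) = 30.903, so N = 31.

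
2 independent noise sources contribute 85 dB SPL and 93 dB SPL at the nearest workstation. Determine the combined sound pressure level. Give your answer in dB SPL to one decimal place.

93.6 dB SPL

For uncorrelated sources the intensities add, so convert each level to linear form, sum, and take 10·log₁₀ of the total.
Σ 10^(L/10) = 10^(85/10) + 10^(93/10) = 2.311e+09.
L_total = 10·log₁₀(2.311e+09) = 93.64 dB SPL.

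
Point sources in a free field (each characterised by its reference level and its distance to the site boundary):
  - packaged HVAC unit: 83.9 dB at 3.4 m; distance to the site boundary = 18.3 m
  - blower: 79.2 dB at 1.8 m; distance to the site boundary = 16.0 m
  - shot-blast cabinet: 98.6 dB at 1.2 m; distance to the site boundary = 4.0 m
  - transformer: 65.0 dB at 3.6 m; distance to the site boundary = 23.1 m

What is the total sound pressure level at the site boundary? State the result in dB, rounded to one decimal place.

Propagate each source to the receiver with L = L_ref − 20·log₁₀(r/r_ref), then add intensities.
packaged HVAC unit: 83.9 − 20·log₁₀(18.3/3.4) = 83.9 − 14.62 = 69.28 dB.
blower: 79.2 − 20·log₁₀(16.0/1.8) = 79.2 − 18.98 = 60.22 dB.
shot-blast cabinet: 98.6 − 20·log₁₀(4.0/1.2) = 98.6 − 10.46 = 88.14 dB.
transformer: 65.0 − 20·log₁₀(23.1/3.6) = 65.0 − 16.15 = 48.85 dB.
Σ 10^(L/10) = 6.616e+08 → L_total = 10·log₁₀(6.616e+08) = 88.21 dB.

88.2 dB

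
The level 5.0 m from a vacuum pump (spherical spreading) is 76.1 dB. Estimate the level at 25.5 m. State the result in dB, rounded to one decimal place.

61.9 dB

For a point source, L₂ = L₁ − 20·log₁₀(r₂/r₁).
L₂ = 76.1 − 20·log₁₀(25.5/5.0) = 76.1 − 14.151 = 61.95 dB.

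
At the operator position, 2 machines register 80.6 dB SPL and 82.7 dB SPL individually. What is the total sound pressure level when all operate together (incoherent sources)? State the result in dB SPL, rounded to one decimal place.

84.8 dB SPL

Incoherent sources combine by intensity addition: L_total = 10·log₁₀(Σ 10^(L_i/10)).
Σ 10^(L/10) = 10^(80.6/10) + 10^(82.7/10) = 3.010e+08.
L_total = 10·log₁₀(3.010e+08) = 84.79 dB SPL.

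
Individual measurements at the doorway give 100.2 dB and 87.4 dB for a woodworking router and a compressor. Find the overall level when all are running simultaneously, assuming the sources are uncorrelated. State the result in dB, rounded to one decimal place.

Incoherent sources combine by intensity addition: L_total = 10·log₁₀(Σ 10^(L_i/10)).
Σ 10^(L/10) = 10^(100.2/10) + 10^(87.4/10) = 1.102e+10.
L_total = 10·log₁₀(1.102e+10) = 100.42 dB.

100.4 dB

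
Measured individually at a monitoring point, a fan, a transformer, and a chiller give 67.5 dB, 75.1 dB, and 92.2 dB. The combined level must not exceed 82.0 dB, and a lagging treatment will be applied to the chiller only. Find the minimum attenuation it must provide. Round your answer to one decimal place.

11.4 dB

The untreated sources together contribute 10^(67.5/10) + 10^(75.1/10) = 3.798e+07, i.e. 75.80 dB.
The limit corresponds to 10^(82.0/10) = 1.585e+08; subtracting the fixed part leaves 1.205e+08 for the chiller, i.e. 80.81 dB.
So the chiller must be reduced from 92.2 to 80.81 dB: IL = 11.39 dB.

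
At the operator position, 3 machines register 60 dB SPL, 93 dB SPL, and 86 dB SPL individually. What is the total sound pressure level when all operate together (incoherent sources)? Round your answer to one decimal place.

Incoherent sources combine by intensity addition: L_total = 10·log₁₀(Σ 10^(L_i/10)).
Σ 10^(L/10) = 10^(60/10) + 10^(93/10) + 10^(86/10) = 2.394e+09.
L_total = 10·log₁₀(2.394e+09) = 93.79 dB SPL.

93.8 dB SPL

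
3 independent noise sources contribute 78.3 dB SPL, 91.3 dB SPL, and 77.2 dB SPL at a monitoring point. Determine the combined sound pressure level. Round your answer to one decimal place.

91.7 dB SPL

For uncorrelated sources the intensities add, so convert each level to linear form, sum, and take 10·log₁₀ of the total.
Σ 10^(L/10) = 10^(78.3/10) + 10^(91.3/10) + 10^(77.2/10) = 1.469e+09.
L_total = 10·log₁₀(1.469e+09) = 91.67 dB SPL.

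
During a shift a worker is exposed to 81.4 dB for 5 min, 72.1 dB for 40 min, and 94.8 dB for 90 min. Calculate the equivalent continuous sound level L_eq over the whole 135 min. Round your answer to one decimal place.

93.1 dB

Weight each interval's intensity by its duration and average over T = 135 min:
Σ tᵢ·10^(Lᵢ/10) = 5·10^(81.4/10) + 40·10^(72.1/10) + 90·10^(94.8/10) = 2.731e+11.
L_eq = 10·log₁₀(2.731e+11/135) = 93.06 dB.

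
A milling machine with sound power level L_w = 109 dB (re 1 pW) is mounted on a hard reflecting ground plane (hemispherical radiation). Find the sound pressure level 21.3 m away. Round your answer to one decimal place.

74.5 dB

L_p = L_w − 10·log₁₀(2π·r²) with r = 21.3 m.
2π·r² = 2851 m², 10·log₁₀ of that is 34.549 dB.
L_p = 109 − 34.549 = 74.45 dB.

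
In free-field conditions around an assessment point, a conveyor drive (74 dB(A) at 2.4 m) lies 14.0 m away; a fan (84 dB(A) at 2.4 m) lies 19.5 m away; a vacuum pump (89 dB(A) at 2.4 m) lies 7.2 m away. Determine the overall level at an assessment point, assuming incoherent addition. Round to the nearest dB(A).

Propagate each source to the receiver with L = L_ref − 20·log₁₀(r/r_ref), then add intensities.
conveyor drive: 74 − 20·log₁₀(14.0/2.4) = 74 − 15.32 = 58.68 dB(A).
fan: 84 − 20·log₁₀(19.5/2.4) = 84 − 18.20 = 65.80 dB(A).
vacuum pump: 89 − 20·log₁₀(7.2/2.4) = 89 − 9.54 = 79.46 dB(A).
Σ 10^(L/10) = 9.280e+07 → L_total = 10·log₁₀(9.280e+07) = 79.68 dB(A).

80 dB(A)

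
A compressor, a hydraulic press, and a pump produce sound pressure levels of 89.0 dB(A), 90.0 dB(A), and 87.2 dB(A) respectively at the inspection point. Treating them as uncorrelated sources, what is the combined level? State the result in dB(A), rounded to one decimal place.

For uncorrelated sources the intensities add, so convert each level to linear form, sum, and take 10·log₁₀ of the total.
Σ 10^(L/10) = 10^(89.0/10) + 10^(90.0/10) + 10^(87.2/10) = 2.319e+09.
L_total = 10·log₁₀(2.319e+09) = 93.65 dB(A).

93.7 dB(A)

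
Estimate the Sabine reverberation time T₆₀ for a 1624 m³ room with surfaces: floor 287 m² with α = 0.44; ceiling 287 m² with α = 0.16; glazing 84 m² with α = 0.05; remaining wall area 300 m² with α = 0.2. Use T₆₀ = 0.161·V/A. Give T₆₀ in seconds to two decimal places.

Total absorption A = 287·0.44 + 287·0.16 + 84·0.05 + 300·0.2 = 236.40 m² sabins.
T₆₀ = 0.161 × 1624 / 236.40 = 1.106 s.

1.11 s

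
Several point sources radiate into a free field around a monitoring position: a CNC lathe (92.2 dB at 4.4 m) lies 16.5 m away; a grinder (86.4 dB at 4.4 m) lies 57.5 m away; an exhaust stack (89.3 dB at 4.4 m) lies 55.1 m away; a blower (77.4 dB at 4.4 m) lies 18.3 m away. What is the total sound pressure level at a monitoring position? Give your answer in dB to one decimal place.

Propagate each source to the receiver with L = L_ref − 20·log₁₀(r/r_ref), then add intensities.
CNC lathe: 92.2 − 20·log₁₀(16.5/4.4) = 92.2 − 11.48 = 80.72 dB.
grinder: 86.4 − 20·log₁₀(57.5/4.4) = 86.4 − 22.32 = 64.08 dB.
exhaust stack: 89.3 − 20·log₁₀(55.1/4.4) = 89.3 − 21.95 = 67.35 dB.
blower: 77.4 − 20·log₁₀(18.3/4.4) = 77.4 − 12.38 = 65.02 dB.
Σ 10^(L/10) = 1.292e+08 → L_total = 10·log₁₀(1.292e+08) = 81.11 dB.

81.1 dB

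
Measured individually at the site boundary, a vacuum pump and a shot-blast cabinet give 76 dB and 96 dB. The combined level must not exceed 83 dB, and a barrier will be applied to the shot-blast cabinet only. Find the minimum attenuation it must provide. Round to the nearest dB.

Fixed contribution from the other source: Σ 10^(L/10) = 10^(76/10) = 3.981e+07 (76.00 dB).
The limit corresponds to 10^(83/10) = 1.995e+08; subtracting the fixed part leaves 1.597e+08 for the shot-blast cabinet, i.e. 82.03 dB.
So the shot-blast cabinet must be reduced from 96 to 82.03 dB: IL = 13.97 dB.

14 dB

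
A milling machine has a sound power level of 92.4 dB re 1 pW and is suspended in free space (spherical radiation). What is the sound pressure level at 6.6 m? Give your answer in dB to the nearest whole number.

The power spreads over a sphere of area 4π·r², so L_p = L_w − 10·log₁₀(4π·r²).
4π·r² = 547.4 m², 10·log₁₀ of that is 27.383 dB.
L_p = 92.4 − 27.383 = 65.02 dB.

65 dB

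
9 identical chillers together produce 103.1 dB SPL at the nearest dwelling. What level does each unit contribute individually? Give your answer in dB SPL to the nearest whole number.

94 dB SPL

9 equal contributions raise the level by 10·log₁₀ 9 = 9.542 dB, so each unit alone gives 103.1 − 9.542.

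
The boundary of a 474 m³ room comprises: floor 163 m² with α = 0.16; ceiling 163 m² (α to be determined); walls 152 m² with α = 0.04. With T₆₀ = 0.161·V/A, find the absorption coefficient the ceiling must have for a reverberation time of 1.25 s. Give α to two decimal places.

0.18

From T₆₀ = 0.161·V/A, the target T₆₀ = 1.25 s needs A = 0.161·474/1.25 = 61.05 m².
Absorption from the other surfaces = 163·0.16 + 152·0.04 = 32.16 m², so the ceiling must supply 28.89 m² over 163 m².
α = 28.89/163 = 0.177.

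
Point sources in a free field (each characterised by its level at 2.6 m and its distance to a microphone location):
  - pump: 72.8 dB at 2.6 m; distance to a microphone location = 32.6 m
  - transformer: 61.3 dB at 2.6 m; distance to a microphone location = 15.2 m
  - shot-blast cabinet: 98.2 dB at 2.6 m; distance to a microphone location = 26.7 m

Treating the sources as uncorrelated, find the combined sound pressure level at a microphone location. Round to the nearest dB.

78 dB

First find each source's level at the receiver (point-source: −20·log₁₀(r/r_ref)), then combine on an intensity basis.
pump: 72.8 − 20·log₁₀(32.6/2.6) = 72.8 − 21.96 = 50.84 dB.
transformer: 61.3 − 20·log₁₀(15.2/2.6) = 61.3 − 15.34 = 45.96 dB.
shot-blast cabinet: 98.2 − 20·log₁₀(26.7/2.6) = 98.2 − 20.23 = 77.97 dB.
Σ 10^(L/10) = 6.281e+07 → L_total = 10·log₁₀(6.281e+07) = 77.98 dB.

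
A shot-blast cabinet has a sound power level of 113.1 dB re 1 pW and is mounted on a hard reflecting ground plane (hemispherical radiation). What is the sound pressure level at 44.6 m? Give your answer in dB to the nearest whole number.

L_p = L_w − 10·log₁₀(2π·r²) with r = 44.6 m.
2π·r² = 1.25e+04 m², 10·log₁₀ of that is 40.968 dB.
L_p = 113.1 − 40.968 = 72.13 dB.

72 dB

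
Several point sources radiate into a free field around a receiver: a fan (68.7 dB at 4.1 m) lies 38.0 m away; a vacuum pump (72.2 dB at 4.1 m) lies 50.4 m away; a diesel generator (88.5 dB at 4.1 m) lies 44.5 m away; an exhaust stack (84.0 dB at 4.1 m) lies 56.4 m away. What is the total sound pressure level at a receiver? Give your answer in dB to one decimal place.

First find each source's level at the receiver (point-source: −20·log₁₀(r/r_ref)), then combine on an intensity basis.
fan: 68.7 − 20·log₁₀(38.0/4.1) = 68.7 − 19.34 = 49.36 dB.
vacuum pump: 72.2 − 20·log₁₀(50.4/4.1) = 72.2 − 21.79 = 50.41 dB.
diesel generator: 88.5 − 20·log₁₀(44.5/4.1) = 88.5 − 20.71 = 67.79 dB.
exhaust stack: 84.0 − 20·log₁₀(56.4/4.1) = 84.0 − 22.77 = 61.23 dB.
Σ 10^(L/10) = 7.533e+06 → L_total = 10·log₁₀(7.533e+06) = 68.77 dB.

68.8 dB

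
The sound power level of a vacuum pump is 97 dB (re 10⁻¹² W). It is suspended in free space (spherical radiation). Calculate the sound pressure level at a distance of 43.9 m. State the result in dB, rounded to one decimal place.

L_p = L_w − 10·log₁₀(4π·r²) with r = 43.9 m.
4π·r² = 2.422e+04 m², 10·log₁₀ of that is 43.841 dB.
L_p = 97 − 43.841 = 53.16 dB.

53.2 dB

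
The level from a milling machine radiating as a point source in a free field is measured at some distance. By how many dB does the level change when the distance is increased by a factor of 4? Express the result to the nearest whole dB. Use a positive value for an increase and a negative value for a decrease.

A point source loses 6 dB per doubling of distance; generally ΔL = −20·log₁₀(r₂/r₁).
ΔL = −20·log₁₀(4) = -12.04 dB.

-12 dB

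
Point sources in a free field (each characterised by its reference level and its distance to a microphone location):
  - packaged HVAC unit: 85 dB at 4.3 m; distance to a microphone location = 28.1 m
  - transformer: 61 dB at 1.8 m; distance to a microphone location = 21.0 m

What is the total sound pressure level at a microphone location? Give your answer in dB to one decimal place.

68.7 dB

Propagate each source to the receiver with L = L_ref − 20·log₁₀(r/r_ref), then add intensities.
packaged HVAC unit: 85 − 20·log₁₀(28.1/4.3) = 85 − 16.30 = 68.70 dB.
transformer: 61 − 20·log₁₀(21.0/1.8) = 61 − 21.34 = 39.66 dB.
Σ 10^(L/10) = 7.414e+06 → L_total = 10·log₁₀(7.414e+06) = 68.70 dB.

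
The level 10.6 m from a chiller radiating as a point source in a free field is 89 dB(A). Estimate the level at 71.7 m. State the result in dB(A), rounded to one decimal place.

Point-source attenuation: ΔL = 20·log₁₀(r₂/r₁) = 20·log₁₀(71.7/10.6) = 16.604 dB.
L₂ = 89 − 20·log₁₀(71.7/10.6) = 89 − 16.604 = 72.40 dB(A).

72.4 dB(A)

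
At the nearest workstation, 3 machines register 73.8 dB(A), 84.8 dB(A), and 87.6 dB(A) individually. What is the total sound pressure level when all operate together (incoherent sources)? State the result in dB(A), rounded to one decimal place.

For uncorrelated sources the intensities add, so convert each level to linear form, sum, and take 10·log₁₀ of the total.
Σ 10^(L/10) = 10^(73.8/10) + 10^(84.8/10) + 10^(87.6/10) = 9.014e+08.
L_total = 10·log₁₀(9.014e+08) = 89.55 dB(A).

89.5 dB(A)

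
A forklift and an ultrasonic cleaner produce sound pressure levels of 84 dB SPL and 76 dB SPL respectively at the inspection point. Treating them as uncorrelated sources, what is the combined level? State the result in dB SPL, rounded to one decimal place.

Incoherent sources combine by intensity addition: L_total = 10·log₁₀(Σ 10^(L_i/10)).
Σ 10^(L/10) = 10^(84/10) + 10^(76/10) = 2.910e+08.
L_total = 10·log₁₀(2.910e+08) = 84.64 dB SPL.

84.6 dB SPL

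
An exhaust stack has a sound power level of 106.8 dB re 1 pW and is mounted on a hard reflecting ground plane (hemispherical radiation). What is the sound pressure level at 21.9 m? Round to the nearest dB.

72 dB

L_p = L_w − 10·log₁₀(2π·r²) with r = 21.9 m.
2π·r² = 3013 m², 10·log₁₀ of that is 34.791 dB.
L_p = 106.8 − 34.791 = 72.01 dB.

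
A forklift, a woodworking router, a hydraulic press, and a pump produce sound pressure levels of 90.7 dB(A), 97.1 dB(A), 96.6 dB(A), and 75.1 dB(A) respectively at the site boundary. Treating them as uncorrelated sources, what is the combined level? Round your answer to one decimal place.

100.4 dB(A)

Incoherent sources combine by intensity addition: L_total = 10·log₁₀(Σ 10^(L_i/10)).
Σ 10^(L/10) = 10^(90.7/10) + 10^(97.1/10) + 10^(96.6/10) + 10^(75.1/10) = 1.091e+10.
L_total = 10·log₁₀(1.091e+10) = 100.38 dB(A).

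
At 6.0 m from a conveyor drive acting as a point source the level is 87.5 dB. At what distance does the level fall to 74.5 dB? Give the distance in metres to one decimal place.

26.8 m

Point-source spreading drops the level by 20·log₁₀(r₂/r₁); inverting, r₂/r₁ = 10^(ΔL/20).
r₂ = 6.0·10^((87.5−74.5)/20) = 6.0·10^(13.0/20) = 26.80 m.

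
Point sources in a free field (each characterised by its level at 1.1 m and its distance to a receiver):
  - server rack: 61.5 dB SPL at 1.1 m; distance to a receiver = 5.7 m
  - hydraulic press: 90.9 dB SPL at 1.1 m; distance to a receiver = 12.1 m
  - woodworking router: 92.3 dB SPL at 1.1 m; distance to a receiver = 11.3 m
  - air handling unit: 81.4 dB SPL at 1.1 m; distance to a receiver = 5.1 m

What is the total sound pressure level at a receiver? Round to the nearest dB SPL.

75 dB SPL

Apply inverse-square spreading to bring every level to the receiver, then sum 10^(L/10).
server rack: 61.5 − 20·log₁₀(5.7/1.1) = 61.5 − 14.29 = 47.21 dB SPL.
hydraulic press: 90.9 − 20·log₁₀(12.1/1.1) = 90.9 − 20.83 = 70.07 dB SPL.
woodworking router: 92.3 − 20·log₁₀(11.3/1.1) = 92.3 − 20.23 = 72.07 dB SPL.
air handling unit: 81.4 − 20·log₁₀(5.1/1.1) = 81.4 − 13.32 = 68.08 dB SPL.
Σ 10^(L/10) = 3.273e+07 → L_total = 10·log₁₀(3.273e+07) = 75.15 dB SPL.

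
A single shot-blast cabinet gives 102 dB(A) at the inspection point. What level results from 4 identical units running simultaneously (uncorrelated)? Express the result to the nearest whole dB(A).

108 dB(A)

With 4 equal, uncorrelated contributions the intensity is 4× that of one unit, giving a rise of 10·log₁₀ 4.
L_total = 102 + 10·log₁₀(4) = 102 + 6.021 = 108.02 dB(A).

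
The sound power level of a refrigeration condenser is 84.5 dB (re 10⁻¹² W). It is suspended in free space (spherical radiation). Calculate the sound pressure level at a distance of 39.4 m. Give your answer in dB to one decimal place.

41.6 dB

Free-field spherical radiation: L_p = L_w − 10·log₁₀(4π·r²), r = 39.4 m.
4π·r² = 1.951e+04 m², 10·log₁₀ of that is 42.902 dB.
L_p = 84.5 − 42.902 = 41.60 dB.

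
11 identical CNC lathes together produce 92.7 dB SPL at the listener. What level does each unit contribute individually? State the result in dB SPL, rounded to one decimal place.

82.3 dB SPL

11 equal contributions raise the level by 10·log₁₀ 11 = 10.414 dB, so each unit alone gives 92.7 − 10.414.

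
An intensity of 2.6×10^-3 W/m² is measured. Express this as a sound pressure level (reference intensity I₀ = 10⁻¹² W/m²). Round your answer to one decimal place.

94.1 dB

L = 10·log₁₀(I/I₀) = 10·log₁₀(2.6×10^-3/10⁻¹²) = 10·log₁₀(2.6×10^9).
L = 10·(0.4150 + 9) = 94.15 dB.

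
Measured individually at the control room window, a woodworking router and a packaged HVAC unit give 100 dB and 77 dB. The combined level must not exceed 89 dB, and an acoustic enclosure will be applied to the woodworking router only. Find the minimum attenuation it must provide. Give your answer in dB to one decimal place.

The untreated sources together contribute 10^(77/10) = 5.012e+07, i.e. 77.00 dB.
To meet 89 dB overall, the treated woodworking router may contribute at most 10^(89/10) − 5.012e+07 = 7.442e+08, i.e. 88.72 dB.
Required insertion loss = 100 − 88.72 = 11.28 dB.

11.3 dB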